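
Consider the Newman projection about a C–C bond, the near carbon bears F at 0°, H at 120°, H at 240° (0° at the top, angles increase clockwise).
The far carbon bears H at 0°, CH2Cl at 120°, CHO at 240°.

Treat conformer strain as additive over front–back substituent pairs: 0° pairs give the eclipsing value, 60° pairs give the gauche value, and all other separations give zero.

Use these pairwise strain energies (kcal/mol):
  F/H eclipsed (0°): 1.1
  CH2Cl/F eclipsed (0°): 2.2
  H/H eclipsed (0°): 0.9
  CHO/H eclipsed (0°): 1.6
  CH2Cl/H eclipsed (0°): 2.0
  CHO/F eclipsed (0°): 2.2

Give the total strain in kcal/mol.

4.7 kcal/mol

This conformer is eclipsed. F at 0° is eclipsed with H at 0° (1.1); H at 120° is eclipsed with CH2Cl at 120° (2.0); H at 240° is eclipsed with CHO at 240° (1.6). Total 4.7 kcal/mol.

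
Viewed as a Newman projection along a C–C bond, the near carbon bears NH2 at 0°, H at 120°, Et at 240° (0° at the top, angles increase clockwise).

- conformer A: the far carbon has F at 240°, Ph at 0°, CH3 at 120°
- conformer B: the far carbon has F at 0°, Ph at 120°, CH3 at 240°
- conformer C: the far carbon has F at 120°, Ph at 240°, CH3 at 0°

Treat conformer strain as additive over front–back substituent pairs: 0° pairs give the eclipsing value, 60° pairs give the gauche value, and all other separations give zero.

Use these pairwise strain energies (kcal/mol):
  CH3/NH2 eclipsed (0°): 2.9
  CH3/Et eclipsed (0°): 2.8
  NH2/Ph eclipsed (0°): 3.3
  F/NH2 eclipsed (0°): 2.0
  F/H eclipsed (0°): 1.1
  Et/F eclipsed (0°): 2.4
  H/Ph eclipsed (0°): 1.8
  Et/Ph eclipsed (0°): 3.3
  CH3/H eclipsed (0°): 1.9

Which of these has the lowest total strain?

A (eclipsed): NH2(0°)/Ph(0°) eclipsed 3.3; H(120°)/CH3(120°) eclipsed 1.9; Et(240°)/F(240°) eclipsed 2.4 → 7.6 kcal/mol.
B (eclipsed): NH2(0°)/F(0°) eclipsed 2.0; H(120°)/Ph(120°) eclipsed 1.8; Et(240°)/CH3(240°) eclipsed 2.8 → 6.6 kcal/mol.
C (eclipsed): NH2(0°)/CH3(0°) eclipsed 2.9; H(120°)/F(120°) eclipsed 1.1; Et(240°)/Ph(240°) eclipsed 3.3 → 7.3 kcal/mol.
B has the lowest total (6.6 kcal/mol).

B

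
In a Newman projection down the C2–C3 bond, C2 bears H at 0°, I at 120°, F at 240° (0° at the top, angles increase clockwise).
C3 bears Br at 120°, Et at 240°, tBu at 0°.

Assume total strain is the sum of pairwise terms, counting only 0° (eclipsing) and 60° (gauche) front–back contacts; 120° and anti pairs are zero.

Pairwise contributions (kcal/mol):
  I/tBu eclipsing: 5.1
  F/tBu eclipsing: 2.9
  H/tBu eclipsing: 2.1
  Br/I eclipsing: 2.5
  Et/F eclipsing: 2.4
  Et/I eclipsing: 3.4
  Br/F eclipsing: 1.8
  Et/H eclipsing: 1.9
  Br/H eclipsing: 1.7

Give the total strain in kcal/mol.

7.0 kcal/mol

This conformer is eclipsed. H at 0° is eclipsed with tBu at 0° (2.1); I at 120° is eclipsed with Br at 120° (2.5); F at 240° is eclipsed with Et at 240° (2.4). Total 7.0 kcal/mol.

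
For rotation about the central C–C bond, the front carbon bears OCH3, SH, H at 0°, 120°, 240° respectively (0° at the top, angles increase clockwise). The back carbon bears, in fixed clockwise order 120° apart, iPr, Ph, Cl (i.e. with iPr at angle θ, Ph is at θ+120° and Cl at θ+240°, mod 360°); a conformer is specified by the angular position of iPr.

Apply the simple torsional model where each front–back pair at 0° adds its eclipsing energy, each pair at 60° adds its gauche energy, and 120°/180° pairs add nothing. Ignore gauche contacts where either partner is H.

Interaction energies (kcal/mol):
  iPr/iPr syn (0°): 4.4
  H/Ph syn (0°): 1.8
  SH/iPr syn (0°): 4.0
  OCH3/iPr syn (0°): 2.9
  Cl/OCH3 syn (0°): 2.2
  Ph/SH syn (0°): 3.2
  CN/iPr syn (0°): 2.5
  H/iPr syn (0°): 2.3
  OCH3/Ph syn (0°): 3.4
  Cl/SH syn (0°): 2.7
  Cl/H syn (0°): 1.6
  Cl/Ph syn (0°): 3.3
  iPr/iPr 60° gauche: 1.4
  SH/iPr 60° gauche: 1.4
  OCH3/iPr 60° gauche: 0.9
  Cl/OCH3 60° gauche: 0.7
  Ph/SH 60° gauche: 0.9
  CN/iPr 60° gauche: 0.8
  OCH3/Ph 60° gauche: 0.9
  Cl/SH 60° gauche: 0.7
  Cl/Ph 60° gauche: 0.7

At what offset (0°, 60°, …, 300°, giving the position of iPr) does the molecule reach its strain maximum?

iPr at 0° (eclipsed): OCH3–iPr eclipsed, SH–Ph eclipsed, H–Cl eclipsed; 2.9 + 3.2 + 1.6 = 7.7 kcal/mol.
iPr at 60° (staggered): OCH3–iPr gauche, OCH3–Cl gauche, SH–iPr gauche, SH–Ph gauche; 0.9 + 0.7 + 1.4 + 0.9 = 3.9 kcal/mol.
iPr at 120° (eclipsed): OCH3–Cl eclipsed, SH–iPr eclipsed, H–Ph eclipsed; 2.2 + 4.0 + 1.8 = 8.0 kcal/mol.
iPr at 180° (staggered): OCH3–Ph gauche, OCH3–Cl gauche, SH–iPr gauche, SH–Cl gauche; 0.9 + 0.7 + 1.4 + 0.7 = 3.7 kcal/mol.
iPr at 240° (eclipsed): OCH3–Ph eclipsed, SH–Cl eclipsed, H–iPr eclipsed; 3.4 + 2.7 + 2.3 = 8.4 kcal/mol.
iPr at 300° (staggered): OCH3–iPr gauche, OCH3–Ph gauche, SH–Ph gauche, SH–Cl gauche; 0.9 + 0.9 + 0.9 + 0.7 = 3.4 kcal/mol.
The maximum (8.4 kcal/mol) occurs with iPr at 240°.

240°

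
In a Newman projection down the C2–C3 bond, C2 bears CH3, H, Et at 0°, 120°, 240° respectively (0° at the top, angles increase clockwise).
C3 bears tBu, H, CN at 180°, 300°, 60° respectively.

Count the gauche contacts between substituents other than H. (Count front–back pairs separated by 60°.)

Non-H gauche pairs: CH3(0°)/CN(60°); Et(240°)/tBu(180°) — 2 interactions.

2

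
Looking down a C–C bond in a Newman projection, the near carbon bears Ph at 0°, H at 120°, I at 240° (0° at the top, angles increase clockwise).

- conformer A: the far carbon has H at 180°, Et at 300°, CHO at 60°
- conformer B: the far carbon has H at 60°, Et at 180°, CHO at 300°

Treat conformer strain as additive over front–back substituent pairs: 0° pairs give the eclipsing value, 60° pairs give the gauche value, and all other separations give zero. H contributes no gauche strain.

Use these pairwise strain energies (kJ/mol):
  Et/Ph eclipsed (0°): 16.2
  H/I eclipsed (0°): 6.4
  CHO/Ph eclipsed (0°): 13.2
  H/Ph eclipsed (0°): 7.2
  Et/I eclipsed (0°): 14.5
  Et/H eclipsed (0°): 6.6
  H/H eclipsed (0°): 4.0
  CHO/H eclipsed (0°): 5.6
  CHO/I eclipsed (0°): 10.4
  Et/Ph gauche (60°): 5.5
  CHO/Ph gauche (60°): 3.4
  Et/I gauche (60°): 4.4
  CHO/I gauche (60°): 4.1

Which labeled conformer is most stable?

B

A (staggered): Ph(0°)/Et(300°) gauche 5.5; Ph(0°)/CHO(60°) gauche 3.4; I(240°)/Et(300°) gauche 4.4 → 13.3 kJ/mol.
B (staggered): Ph(0°)/CHO(300°) gauche 3.4; I(240°)/Et(180°) gauche 4.4; I(240°)/CHO(300°) gauche 4.1 → 11.9 kJ/mol.
B has the lowest total (11.9 kJ/mol).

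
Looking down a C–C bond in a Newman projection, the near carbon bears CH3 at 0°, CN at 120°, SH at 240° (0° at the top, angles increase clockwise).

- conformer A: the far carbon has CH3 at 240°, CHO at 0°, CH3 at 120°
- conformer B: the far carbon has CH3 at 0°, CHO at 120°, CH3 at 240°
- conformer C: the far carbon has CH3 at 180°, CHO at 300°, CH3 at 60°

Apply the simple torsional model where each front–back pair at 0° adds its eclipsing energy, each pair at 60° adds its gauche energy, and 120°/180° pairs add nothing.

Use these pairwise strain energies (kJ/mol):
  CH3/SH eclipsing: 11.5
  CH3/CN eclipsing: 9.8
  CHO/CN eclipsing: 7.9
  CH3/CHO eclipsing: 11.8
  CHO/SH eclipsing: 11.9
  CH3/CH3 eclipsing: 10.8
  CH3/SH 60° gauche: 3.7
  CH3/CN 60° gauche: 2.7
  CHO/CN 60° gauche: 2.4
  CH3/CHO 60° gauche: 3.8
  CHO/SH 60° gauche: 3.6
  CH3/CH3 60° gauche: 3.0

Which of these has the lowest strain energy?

A (eclipsed): CH3(0°)/CHO(0°) eclipsed 11.8; CN(120°)/CH3(120°) eclipsed 9.8; SH(240°)/CH3(240°) eclipsed 11.5 → 33.1 kJ/mol.
B (eclipsed): CH3(0°)/CH3(0°) eclipsed 10.8; CN(120°)/CHO(120°) eclipsed 7.9; SH(240°)/CH3(240°) eclipsed 11.5 → 30.2 kJ/mol.
C (staggered): CH3(0°)/CHO(300°) gauche 3.8; CH3(0°)/CH3(60°) gauche 3.0; CN(120°)/CH3(180°) gauche 2.7; CN(120°)/CH3(60°) gauche 2.7; SH(240°)/CH3(180°) gauche 3.7; SH(240°)/CHO(300°) gauche 3.6 → 19.5 kJ/mol.
C has the lowest total (19.5 kJ/mol).

C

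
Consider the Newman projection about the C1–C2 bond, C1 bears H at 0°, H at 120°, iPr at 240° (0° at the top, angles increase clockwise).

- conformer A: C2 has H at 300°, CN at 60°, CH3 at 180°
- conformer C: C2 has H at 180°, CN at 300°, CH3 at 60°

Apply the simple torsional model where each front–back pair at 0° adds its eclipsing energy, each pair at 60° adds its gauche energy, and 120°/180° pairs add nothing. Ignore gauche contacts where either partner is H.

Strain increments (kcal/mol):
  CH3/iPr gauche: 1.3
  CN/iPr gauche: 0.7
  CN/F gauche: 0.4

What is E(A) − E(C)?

+0.6 kcal/mol

A (staggered): iPr(240°)/CH3(180°) gauche 1.3 → 1.3 kcal/mol.
C (staggered): iPr(240°)/CN(300°) gauche 0.7 → 0.7 kcal/mol.
E(A) − E(C) = 1.3 − 0.7 = +0.6 kcal/mol.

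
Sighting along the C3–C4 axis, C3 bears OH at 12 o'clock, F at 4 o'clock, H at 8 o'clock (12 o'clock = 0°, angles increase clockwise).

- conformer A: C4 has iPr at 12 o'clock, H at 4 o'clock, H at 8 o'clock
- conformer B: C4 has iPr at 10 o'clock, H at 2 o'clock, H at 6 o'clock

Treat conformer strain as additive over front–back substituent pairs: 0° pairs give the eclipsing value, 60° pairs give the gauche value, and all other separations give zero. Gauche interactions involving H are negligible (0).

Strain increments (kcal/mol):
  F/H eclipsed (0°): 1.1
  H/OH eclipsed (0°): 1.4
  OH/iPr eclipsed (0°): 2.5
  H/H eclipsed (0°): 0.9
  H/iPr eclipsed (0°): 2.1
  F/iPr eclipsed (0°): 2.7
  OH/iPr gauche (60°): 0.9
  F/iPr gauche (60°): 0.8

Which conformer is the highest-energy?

A

A (eclipsed): OH(0°)/iPr(0°) eclipsed 2.5; F(120°)/H(120°) eclipsed 1.1; H(240°)/H(240°) eclipsed 0.9 → 4.5 kcal/mol.
B (staggered): OH(0°)/iPr(300°) gauche 0.9 → 0.9 kcal/mol.
A has the highest total (4.5 kcal/mol).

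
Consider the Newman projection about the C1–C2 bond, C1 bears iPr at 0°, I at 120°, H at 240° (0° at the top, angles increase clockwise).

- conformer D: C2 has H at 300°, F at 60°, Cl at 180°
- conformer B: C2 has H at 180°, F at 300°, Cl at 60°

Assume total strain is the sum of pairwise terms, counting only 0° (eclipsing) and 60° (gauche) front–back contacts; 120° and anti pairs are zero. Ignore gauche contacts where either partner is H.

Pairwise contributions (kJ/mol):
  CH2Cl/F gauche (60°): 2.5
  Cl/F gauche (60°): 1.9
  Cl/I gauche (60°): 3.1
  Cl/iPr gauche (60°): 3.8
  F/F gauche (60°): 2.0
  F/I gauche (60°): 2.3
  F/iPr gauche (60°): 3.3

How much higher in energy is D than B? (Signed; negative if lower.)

D is staggered. iPr at 0° is gauche with F at 60° (3.3); I at 120° is gauche with F at 60° (2.3); I at 120° is gauche with Cl at 180° (3.1). Total 8.7 kJ/mol.
B is staggered. iPr at 0° is gauche with F at 300° (3.3); iPr at 0° is gauche with Cl at 60° (3.8); I at 120° is gauche with Cl at 60° (3.1). Total 10.2 kJ/mol.
E(D) − E(B) = 8.7 − 10.2 = -1.5 kJ/mol.

-1.5 kJ/mol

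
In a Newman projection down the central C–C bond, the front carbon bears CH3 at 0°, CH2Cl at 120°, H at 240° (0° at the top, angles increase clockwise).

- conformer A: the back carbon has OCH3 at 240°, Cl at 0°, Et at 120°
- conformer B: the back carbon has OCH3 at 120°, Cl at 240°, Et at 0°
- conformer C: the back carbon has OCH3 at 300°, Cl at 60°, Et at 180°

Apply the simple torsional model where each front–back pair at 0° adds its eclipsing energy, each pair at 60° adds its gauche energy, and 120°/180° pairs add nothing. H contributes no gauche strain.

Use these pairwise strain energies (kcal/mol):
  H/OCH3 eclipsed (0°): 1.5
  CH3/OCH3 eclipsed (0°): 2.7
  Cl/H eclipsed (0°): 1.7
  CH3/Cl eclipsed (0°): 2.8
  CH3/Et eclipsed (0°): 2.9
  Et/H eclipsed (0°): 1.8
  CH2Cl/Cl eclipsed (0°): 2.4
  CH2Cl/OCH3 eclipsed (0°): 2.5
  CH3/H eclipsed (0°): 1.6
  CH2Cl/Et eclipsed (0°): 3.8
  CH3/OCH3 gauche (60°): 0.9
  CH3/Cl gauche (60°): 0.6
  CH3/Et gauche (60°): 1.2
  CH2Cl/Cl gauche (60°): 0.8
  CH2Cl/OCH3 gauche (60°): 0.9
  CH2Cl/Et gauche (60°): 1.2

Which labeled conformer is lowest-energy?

A (eclipsed): CH3(0°)/Cl(0°) eclipsed 2.8; CH2Cl(120°)/Et(120°) eclipsed 3.8; H(240°)/OCH3(240°) eclipsed 1.5 → 8.1 kcal/mol.
B (eclipsed): CH3(0°)/Et(0°) eclipsed 2.9; CH2Cl(120°)/OCH3(120°) eclipsed 2.5; H(240°)/Cl(240°) eclipsed 1.7 → 7.1 kcal/mol.
C (staggered): CH3(0°)/OCH3(300°) gauche 0.9; CH3(0°)/Cl(60°) gauche 0.6; CH2Cl(120°)/Cl(60°) gauche 0.8; CH2Cl(120°)/Et(180°) gauche 1.2 → 3.5 kcal/mol.
C has the lowest total (3.5 kcal/mol).

C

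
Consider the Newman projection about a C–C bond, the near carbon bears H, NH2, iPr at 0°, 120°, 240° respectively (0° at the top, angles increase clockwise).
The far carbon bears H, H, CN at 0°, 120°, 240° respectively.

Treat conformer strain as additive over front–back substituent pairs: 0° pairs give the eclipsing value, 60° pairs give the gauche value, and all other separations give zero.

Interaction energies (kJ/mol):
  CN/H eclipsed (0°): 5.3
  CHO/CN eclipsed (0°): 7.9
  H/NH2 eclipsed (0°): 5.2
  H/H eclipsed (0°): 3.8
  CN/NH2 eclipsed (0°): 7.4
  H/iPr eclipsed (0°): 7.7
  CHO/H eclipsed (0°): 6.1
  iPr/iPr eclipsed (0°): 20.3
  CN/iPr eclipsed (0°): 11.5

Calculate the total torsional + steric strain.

This conformer (eclipsed): H–H eclipsed, NH2–H eclipsed, iPr–CN eclipsed; 3.8 + 5.2 + 11.5 = 20.5 kJ/mol.

20.5 kJ/mol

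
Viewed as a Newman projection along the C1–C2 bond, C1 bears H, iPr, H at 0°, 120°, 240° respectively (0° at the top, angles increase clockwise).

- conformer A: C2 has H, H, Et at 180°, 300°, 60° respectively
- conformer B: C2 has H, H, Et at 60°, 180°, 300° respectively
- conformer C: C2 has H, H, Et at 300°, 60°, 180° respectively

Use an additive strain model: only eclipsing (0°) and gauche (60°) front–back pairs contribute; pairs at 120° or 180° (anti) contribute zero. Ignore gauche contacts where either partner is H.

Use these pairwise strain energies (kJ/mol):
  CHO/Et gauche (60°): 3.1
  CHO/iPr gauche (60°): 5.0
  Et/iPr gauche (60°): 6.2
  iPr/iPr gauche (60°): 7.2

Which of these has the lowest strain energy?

B

A (staggered): iPr(120°)/Et(60°) gauche 6.2 → 6.2 kJ/mol.
B (staggered): no non-H gauche contacts → 0.0 kJ/mol.
C (staggered): iPr(120°)/Et(180°) gauche 6.2 → 6.2 kJ/mol.
B has the lowest total (0.0 kJ/mol).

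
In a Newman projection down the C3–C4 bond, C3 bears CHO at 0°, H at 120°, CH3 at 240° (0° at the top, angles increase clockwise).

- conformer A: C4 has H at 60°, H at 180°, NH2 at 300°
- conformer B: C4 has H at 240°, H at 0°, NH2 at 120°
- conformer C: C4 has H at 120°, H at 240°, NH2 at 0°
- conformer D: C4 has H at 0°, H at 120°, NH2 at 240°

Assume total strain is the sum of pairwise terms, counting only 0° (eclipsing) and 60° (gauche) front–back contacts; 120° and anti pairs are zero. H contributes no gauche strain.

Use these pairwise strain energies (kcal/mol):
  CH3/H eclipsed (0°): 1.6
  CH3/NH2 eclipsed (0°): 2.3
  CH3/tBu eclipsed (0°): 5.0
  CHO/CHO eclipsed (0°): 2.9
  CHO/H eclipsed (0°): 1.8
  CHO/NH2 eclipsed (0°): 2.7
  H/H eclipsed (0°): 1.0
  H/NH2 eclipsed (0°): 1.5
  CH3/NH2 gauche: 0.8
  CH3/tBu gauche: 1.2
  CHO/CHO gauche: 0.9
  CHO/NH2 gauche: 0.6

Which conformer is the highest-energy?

C

A (staggered): CHO–NH2 gauche, CH3–NH2 gauche; 0.6 + 0.8 = 1.4 kcal/mol.
B (eclipsed): CHO–H eclipsed, H–NH2 eclipsed, CH3–H eclipsed; 1.8 + 1.5 + 1.6 = 4.9 kcal/mol.
C (eclipsed): CHO–NH2 eclipsed, H–H eclipsed, CH3–H eclipsed; 2.7 + 1.0 + 1.6 = 5.3 kcal/mol.
D (eclipsed): CHO–H eclipsed, H–H eclipsed, CH3–NH2 eclipsed; 1.8 + 1.0 + 2.3 = 5.1 kcal/mol.
C has the highest total (5.3 kcal/mol).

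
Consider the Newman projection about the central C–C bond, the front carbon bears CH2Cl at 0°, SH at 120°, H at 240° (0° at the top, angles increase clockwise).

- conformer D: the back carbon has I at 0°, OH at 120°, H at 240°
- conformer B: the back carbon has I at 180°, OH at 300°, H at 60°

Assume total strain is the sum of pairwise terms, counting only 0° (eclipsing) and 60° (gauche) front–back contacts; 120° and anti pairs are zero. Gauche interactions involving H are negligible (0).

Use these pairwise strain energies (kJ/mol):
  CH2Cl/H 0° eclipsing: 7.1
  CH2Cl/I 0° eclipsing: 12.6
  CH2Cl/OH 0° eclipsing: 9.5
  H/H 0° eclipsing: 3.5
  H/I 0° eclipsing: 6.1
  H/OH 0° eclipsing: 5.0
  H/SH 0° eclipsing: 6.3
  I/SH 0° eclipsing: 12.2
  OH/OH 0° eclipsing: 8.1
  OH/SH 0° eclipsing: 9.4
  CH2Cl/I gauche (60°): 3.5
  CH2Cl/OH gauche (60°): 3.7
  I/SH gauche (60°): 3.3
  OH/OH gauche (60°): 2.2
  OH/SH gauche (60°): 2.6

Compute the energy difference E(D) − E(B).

D (eclipsed): CH2Cl(0°)/I(0°) eclipsed 12.6; SH(120°)/OH(120°) eclipsed 9.4; H(240°)/H(240°) eclipsed 3.5 → 25.5 kJ/mol.
B (staggered): CH2Cl(0°)/OH(300°) gauche 3.7; SH(120°)/I(180°) gauche 3.3 → 7.0 kJ/mol.
E(D) − E(B) = 25.5 − 7.0 = +18.5 kJ/mol.

+18.5 kJ/mol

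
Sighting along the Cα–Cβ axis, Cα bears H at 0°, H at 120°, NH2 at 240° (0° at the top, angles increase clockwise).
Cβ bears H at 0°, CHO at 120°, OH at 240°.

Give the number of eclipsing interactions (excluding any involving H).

1

Non-H eclipsing pairs: NH2(240°)/OH(240°) — 1 interaction.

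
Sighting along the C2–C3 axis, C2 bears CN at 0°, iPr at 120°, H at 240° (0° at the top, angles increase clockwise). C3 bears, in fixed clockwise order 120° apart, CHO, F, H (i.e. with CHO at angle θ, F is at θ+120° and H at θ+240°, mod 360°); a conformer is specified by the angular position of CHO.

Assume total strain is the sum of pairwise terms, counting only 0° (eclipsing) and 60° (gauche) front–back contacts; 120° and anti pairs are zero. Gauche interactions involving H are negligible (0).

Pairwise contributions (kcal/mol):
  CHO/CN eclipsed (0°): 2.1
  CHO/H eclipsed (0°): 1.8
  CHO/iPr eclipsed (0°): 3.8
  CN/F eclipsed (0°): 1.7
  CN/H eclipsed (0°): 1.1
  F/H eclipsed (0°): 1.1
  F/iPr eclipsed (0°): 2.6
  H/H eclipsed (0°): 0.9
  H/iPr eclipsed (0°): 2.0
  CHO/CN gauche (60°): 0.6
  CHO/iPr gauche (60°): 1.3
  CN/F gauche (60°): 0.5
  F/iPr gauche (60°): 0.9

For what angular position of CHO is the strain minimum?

180°

CHO at 0° (eclipsed): CN(0°)/CHO(0°) eclipsed 2.1; iPr(120°)/F(120°) eclipsed 2.6; H(240°)/H(240°) eclipsed 0.9 → 5.6 kcal/mol.
CHO at 60° (staggered): CN(0°)/CHO(60°) gauche 0.6; iPr(120°)/CHO(60°) gauche 1.3; iPr(120°)/F(180°) gauche 0.9 → 2.8 kcal/mol.
CHO at 120° (eclipsed): CN(0°)/H(0°) eclipsed 1.1; iPr(120°)/CHO(120°) eclipsed 3.8; H(240°)/F(240°) eclipsed 1.1 → 6.0 kcal/mol.
CHO at 180° (staggered): CN(0°)/F(300°) gauche 0.5; iPr(120°)/CHO(180°) gauche 1.3 → 1.8 kcal/mol.
CHO at 240° (eclipsed): CN(0°)/F(0°) eclipsed 1.7; iPr(120°)/H(120°) eclipsed 2.0; H(240°)/CHO(240°) eclipsed 1.8 → 5.5 kcal/mol.
CHO at 300° (staggered): CN(0°)/CHO(300°) gauche 0.6; CN(0°)/F(60°) gauche 0.5; iPr(120°)/F(60°) gauche 0.9 → 2.0 kcal/mol.
The minimum (1.8 kcal/mol) occurs with CHO at 180°.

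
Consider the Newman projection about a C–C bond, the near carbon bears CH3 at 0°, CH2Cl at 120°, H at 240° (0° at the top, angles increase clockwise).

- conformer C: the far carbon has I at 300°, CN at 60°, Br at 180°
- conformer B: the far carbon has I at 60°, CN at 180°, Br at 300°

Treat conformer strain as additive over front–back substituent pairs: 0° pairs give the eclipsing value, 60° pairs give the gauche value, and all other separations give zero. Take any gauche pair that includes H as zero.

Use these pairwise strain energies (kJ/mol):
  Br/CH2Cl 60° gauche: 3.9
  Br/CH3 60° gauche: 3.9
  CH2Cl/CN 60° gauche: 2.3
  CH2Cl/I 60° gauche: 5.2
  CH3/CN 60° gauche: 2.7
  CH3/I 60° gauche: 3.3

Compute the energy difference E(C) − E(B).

C is staggered. CH3 at 0° is gauche with I at 300° (3.3); CH3 at 0° is gauche with CN at 60° (2.7); CH2Cl at 120° is gauche with CN at 60° (2.3); CH2Cl at 120° is gauche with Br at 180° (3.9). Total 12.2 kJ/mol.
B is staggered. CH3 at 0° is gauche with I at 60° (3.3); CH3 at 0° is gauche with Br at 300° (3.9); CH2Cl at 120° is gauche with I at 60° (5.2); CH2Cl at 120° is gauche with CN at 180° (2.3). Total 14.7 kJ/mol.
E(C) − E(B) = 12.2 − 14.7 = -2.5 kJ/mol.

-2.5 kJ/mol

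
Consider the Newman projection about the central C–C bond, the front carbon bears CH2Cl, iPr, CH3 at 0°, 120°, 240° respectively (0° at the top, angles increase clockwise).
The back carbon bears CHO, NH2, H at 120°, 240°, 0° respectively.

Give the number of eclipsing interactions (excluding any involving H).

Non-H eclipsing pairs: iPr(120°)/CHO(120°); CH3(240°)/NH2(240°) — 2 interactions.

2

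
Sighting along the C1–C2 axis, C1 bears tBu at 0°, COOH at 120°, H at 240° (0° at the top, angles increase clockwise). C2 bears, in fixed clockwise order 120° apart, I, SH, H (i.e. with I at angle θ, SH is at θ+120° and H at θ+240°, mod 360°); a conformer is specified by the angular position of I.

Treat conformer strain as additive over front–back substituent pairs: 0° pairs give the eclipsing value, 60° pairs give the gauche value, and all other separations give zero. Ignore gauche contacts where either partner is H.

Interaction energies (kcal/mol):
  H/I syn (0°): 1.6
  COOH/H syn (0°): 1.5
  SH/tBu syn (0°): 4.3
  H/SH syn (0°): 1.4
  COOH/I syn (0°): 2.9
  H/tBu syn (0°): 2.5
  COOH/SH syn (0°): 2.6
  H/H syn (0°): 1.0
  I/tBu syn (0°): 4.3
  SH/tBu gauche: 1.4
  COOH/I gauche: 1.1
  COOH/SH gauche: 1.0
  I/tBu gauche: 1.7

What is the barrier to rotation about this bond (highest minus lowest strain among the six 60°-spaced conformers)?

5.4 kcal/mol

I at 0° (eclipsed): tBu(0°)/I(0°) eclipsed 4.3; COOH(120°)/SH(120°) eclipsed 2.6; H(240°)/H(240°) eclipsed 1.0 → 7.9 kcal/mol.
I at 60° (staggered): tBu(0°)/I(60°) gauche 1.7; COOH(120°)/I(60°) gauche 1.1; COOH(120°)/SH(180°) gauche 1.0 → 3.8 kcal/mol.
I at 120° (eclipsed): tBu(0°)/H(0°) eclipsed 2.5; COOH(120°)/I(120°) eclipsed 2.9; H(240°)/SH(240°) eclipsed 1.4 → 6.8 kcal/mol.
I at 180° (staggered): tBu(0°)/SH(300°) gauche 1.4; COOH(120°)/I(180°) gauche 1.1 → 2.5 kcal/mol.
I at 240° (eclipsed): tBu(0°)/SH(0°) eclipsed 4.3; COOH(120°)/H(120°) eclipsed 1.5; H(240°)/I(240°) eclipsed 1.6 → 7.4 kcal/mol.
I at 300° (staggered): tBu(0°)/I(300°) gauche 1.7; tBu(0°)/SH(60°) gauche 1.4; COOH(120°)/SH(60°) gauche 1.0 → 4.1 kcal/mol.
Max at 0° (7.9 kcal/mol), min at 180° (2.5 kcal/mol); barrier = 5.4 kcal/mol.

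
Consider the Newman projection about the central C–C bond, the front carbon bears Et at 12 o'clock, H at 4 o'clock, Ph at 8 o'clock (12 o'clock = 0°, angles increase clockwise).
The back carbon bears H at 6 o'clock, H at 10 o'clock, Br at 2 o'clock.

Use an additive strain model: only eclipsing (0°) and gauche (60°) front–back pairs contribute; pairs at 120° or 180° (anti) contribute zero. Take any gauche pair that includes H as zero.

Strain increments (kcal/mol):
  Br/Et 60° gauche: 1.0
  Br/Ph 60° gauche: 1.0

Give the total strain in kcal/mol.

This conformer (staggered): Et–Br gauche; 1.0 = 1.0 kcal/mol.

1.0 kcal/mol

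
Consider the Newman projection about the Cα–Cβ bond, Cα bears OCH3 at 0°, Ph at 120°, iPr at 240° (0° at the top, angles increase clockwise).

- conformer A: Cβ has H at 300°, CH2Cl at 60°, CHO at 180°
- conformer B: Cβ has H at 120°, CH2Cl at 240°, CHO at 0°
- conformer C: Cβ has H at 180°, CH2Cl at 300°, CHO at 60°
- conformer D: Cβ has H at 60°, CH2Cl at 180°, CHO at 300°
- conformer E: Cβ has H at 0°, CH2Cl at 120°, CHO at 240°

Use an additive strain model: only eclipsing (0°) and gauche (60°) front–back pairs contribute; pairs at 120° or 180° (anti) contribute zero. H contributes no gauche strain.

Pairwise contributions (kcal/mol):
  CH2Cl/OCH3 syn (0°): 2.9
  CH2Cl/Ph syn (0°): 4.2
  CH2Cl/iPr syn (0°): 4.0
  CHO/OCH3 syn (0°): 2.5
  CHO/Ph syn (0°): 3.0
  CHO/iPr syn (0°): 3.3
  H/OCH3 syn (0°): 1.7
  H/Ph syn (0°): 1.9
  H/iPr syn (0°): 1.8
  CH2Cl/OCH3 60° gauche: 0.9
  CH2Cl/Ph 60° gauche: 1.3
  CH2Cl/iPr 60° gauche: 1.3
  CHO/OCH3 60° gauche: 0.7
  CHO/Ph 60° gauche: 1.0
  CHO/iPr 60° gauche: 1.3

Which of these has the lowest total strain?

C

A (staggered): OCH3–CH2Cl gauche, Ph–CH2Cl gauche, Ph–CHO gauche, iPr–CHO gauche; 0.9 + 1.3 + 1.0 + 1.3 = 4.5 kcal/mol.
B (eclipsed): OCH3–CHO eclipsed, Ph–H eclipsed, iPr–CH2Cl eclipsed; 2.5 + 1.9 + 4.0 = 8.4 kcal/mol.
C (staggered): OCH3–CH2Cl gauche, OCH3–CHO gauche, Ph–CHO gauche, iPr–CH2Cl gauche; 0.9 + 0.7 + 1.0 + 1.3 = 3.9 kcal/mol.
D (staggered): OCH3–CHO gauche, Ph–CH2Cl gauche, iPr–CH2Cl gauche, iPr–CHO gauche; 0.7 + 1.3 + 1.3 + 1.3 = 4.6 kcal/mol.
E (eclipsed): OCH3–H eclipsed, Ph–CH2Cl eclipsed, iPr–CHO eclipsed; 1.7 + 4.2 + 3.3 = 9.2 kcal/mol.
C has the lowest total (3.9 kcal/mol).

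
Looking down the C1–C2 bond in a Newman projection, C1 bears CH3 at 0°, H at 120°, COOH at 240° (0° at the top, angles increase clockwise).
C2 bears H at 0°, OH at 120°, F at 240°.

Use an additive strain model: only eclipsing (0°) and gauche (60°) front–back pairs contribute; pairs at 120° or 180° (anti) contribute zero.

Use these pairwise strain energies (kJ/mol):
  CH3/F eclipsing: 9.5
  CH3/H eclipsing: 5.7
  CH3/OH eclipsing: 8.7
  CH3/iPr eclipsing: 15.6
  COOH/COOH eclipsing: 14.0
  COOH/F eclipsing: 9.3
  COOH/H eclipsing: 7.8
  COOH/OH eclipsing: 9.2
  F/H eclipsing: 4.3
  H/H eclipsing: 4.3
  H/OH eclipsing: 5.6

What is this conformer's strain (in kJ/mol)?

This conformer (eclipsed): CH3(0°)/H(0°) eclipsed 5.7; H(120°)/OH(120°) eclipsed 5.6; COOH(240°)/F(240°) eclipsed 9.3 → 20.6 kJ/mol.

20.6 kJ/mol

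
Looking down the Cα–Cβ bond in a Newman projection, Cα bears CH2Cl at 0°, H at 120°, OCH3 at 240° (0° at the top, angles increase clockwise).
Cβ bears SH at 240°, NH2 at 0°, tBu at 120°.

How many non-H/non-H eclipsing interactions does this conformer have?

Non-H eclipsing pairs: CH2Cl(0°)/NH2(0°); OCH3(240°)/SH(240°) — 2 interactions.

2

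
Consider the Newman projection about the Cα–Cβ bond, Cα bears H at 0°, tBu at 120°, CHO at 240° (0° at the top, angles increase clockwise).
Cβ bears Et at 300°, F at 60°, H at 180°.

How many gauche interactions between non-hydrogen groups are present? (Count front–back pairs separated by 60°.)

2

Non-H gauche pairs: tBu(120°)/F(60°); CHO(240°)/Et(300°) — 2 interactions.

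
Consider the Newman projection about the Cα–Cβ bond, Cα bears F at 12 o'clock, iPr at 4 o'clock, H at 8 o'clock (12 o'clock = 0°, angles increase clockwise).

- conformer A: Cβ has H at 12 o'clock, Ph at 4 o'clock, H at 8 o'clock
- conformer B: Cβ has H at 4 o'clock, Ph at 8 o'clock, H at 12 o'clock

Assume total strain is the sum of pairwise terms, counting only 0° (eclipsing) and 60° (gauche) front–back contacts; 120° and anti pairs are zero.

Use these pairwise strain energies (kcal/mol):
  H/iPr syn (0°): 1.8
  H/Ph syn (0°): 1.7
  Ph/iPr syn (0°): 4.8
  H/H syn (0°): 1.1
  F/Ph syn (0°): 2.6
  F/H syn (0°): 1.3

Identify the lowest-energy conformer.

A is eclipsed. F at 0° is eclipsed with H at 0° (1.3); iPr at 120° is eclipsed with Ph at 120° (4.8); H at 240° is eclipsed with H at 240° (1.1). Total 7.2 kcal/mol.
B is eclipsed. F at 0° is eclipsed with H at 0° (1.3); iPr at 120° is eclipsed with H at 120° (1.8); H at 240° is eclipsed with Ph at 240° (1.7). Total 4.8 kcal/mol.
B has the lowest total (4.8 kcal/mol).

B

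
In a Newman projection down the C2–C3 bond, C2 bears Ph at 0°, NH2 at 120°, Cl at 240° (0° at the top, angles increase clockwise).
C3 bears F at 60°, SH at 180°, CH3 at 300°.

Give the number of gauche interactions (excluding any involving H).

Non-H gauche pairs: Ph(0°)/F(60°); Ph(0°)/CH3(300°); NH2(120°)/F(60°); NH2(120°)/SH(180°); Cl(240°)/SH(180°); Cl(240°)/CH3(300°) — 6 interactions.

6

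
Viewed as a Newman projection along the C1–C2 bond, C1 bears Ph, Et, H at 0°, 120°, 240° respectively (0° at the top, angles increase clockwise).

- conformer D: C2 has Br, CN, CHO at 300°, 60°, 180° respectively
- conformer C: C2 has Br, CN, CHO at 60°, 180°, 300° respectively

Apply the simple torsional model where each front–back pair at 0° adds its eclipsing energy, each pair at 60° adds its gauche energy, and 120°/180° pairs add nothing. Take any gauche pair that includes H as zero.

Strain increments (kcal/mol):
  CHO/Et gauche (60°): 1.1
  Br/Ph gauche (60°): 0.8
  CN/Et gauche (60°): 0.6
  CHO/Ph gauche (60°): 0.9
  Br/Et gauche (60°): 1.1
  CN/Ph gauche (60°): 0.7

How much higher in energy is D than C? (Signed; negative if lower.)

D (staggered): Ph–Br gauche, Ph–CN gauche, Et–CN gauche, Et–CHO gauche; 0.8 + 0.7 + 0.6 + 1.1 = 3.2 kcal/mol.
C (staggered): Ph–Br gauche, Ph–CHO gauche, Et–Br gauche, Et–CN gauche; 0.8 + 0.9 + 1.1 + 0.6 = 3.4 kcal/mol.
E(D) − E(C) = 3.2 − 3.4 = -0.2 kcal/mol.

-0.2 kcal/mol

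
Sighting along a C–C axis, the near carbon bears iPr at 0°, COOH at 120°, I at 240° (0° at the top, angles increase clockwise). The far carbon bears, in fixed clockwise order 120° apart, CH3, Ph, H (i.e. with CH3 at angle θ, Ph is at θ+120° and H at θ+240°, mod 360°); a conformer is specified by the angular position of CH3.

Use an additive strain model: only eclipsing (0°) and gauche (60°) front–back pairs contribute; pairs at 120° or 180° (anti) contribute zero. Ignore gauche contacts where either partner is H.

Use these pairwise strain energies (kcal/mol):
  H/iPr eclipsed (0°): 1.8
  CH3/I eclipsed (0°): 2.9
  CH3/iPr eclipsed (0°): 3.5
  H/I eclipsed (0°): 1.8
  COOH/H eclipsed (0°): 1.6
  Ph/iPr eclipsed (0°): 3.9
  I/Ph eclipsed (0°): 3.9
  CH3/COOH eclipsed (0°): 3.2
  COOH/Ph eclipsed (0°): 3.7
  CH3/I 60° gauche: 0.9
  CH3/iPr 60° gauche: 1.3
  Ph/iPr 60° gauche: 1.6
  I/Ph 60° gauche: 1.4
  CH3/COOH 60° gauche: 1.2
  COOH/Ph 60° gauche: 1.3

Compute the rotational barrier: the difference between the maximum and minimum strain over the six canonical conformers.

3.9 kcal/mol

CH3 at 0° (eclipsed): iPr–CH3 eclipsed, COOH–Ph eclipsed, I–H eclipsed; 3.5 + 3.7 + 1.8 = 9.0 kcal/mol.
CH3 at 60° (staggered): iPr–CH3 gauche, COOH–CH3 gauche, COOH–Ph gauche, I–Ph gauche; 1.3 + 1.2 + 1.3 + 1.4 = 5.2 kcal/mol.
CH3 at 120° (eclipsed): iPr–H eclipsed, COOH–CH3 eclipsed, I–Ph eclipsed; 1.8 + 3.2 + 3.9 = 8.9 kcal/mol.
CH3 at 180° (staggered): iPr–Ph gauche, COOH–CH3 gauche, I–CH3 gauche, I–Ph gauche; 1.6 + 1.2 + 0.9 + 1.4 = 5.1 kcal/mol.
CH3 at 240° (eclipsed): iPr–Ph eclipsed, COOH–H eclipsed, I–CH3 eclipsed; 3.9 + 1.6 + 2.9 = 8.4 kcal/mol.
CH3 at 300° (staggered): iPr–CH3 gauche, iPr–Ph gauche, COOH–Ph gauche, I–CH3 gauche; 1.3 + 1.6 + 1.3 + 0.9 = 5.1 kcal/mol.
Max at 0° (9.0 kcal/mol), min at 180° (5.1 kcal/mol); barrier = 3.9 kcal/mol.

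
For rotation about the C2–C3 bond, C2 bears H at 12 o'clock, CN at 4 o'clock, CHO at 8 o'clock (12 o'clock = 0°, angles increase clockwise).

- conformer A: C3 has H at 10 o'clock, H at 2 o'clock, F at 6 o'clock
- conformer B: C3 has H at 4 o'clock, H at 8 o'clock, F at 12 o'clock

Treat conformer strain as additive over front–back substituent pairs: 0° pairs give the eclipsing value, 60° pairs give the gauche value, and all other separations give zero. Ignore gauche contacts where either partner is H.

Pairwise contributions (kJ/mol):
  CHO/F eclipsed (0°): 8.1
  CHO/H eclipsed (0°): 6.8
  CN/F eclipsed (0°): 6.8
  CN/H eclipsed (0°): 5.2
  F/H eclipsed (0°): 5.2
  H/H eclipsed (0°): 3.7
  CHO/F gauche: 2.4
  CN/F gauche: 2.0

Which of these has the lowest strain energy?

A is staggered. CN at 120° is gauche with F at 180° (2.0); CHO at 240° is gauche with F at 180° (2.4). Total 4.4 kJ/mol.
B is eclipsed. H at 0° is eclipsed with F at 0° (5.2); CN at 120° is eclipsed with H at 120° (5.2); CHO at 240° is eclipsed with H at 240° (6.8). Total 17.2 kJ/mol.
A has the lowest total (4.4 kJ/mol).

A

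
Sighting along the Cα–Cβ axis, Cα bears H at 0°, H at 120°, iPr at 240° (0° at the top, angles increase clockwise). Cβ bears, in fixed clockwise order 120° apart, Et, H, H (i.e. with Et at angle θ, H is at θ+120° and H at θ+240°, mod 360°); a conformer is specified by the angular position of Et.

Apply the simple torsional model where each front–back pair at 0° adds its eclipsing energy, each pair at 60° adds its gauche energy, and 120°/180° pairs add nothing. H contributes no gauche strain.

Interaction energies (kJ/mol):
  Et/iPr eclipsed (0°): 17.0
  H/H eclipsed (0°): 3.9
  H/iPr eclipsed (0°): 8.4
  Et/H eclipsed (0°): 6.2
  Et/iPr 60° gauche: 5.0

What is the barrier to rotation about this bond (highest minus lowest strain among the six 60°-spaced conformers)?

Et at 0° (eclipsed): H(0°)/Et(0°) eclipsed 6.2; H(120°)/H(120°) eclipsed 3.9; iPr(240°)/H(240°) eclipsed 8.4 → 18.5 kJ/mol.
Et at 60° (staggered): no non-H gauche contacts → 0.0 kJ/mol.
Et at 120° (eclipsed): H(0°)/H(0°) eclipsed 3.9; H(120°)/Et(120°) eclipsed 6.2; iPr(240°)/H(240°) eclipsed 8.4 → 18.5 kJ/mol.
Et at 180° (staggered): iPr(240°)/Et(180°) gauche 5.0 → 5.0 kJ/mol.
Et at 240° (eclipsed): H(0°)/H(0°) eclipsed 3.9; H(120°)/H(120°) eclipsed 3.9; iPr(240°)/Et(240°) eclipsed 17.0 → 24.8 kJ/mol.
Et at 300° (staggered): iPr(240°)/Et(300°) gauche 5.0 → 5.0 kJ/mol.
Max at 240° (24.8 kJ/mol), min at 60° (0.0 kJ/mol); barrier = 24.8 kJ/mol.

24.8 kJ/mol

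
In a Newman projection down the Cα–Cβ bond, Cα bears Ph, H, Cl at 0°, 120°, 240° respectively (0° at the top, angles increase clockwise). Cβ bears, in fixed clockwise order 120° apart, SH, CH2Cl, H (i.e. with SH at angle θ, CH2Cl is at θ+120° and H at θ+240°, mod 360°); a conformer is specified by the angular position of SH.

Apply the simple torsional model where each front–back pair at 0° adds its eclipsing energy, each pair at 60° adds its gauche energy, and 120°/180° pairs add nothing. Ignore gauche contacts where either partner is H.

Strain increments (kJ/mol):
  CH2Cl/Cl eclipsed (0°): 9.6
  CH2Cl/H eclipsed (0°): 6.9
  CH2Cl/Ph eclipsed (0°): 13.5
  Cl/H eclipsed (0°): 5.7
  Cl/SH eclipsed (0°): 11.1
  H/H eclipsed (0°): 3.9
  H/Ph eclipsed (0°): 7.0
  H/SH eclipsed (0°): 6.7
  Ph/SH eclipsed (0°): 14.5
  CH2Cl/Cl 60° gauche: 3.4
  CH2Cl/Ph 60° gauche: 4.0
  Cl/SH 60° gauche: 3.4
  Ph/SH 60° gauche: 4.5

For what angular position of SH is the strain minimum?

SH at 0° is eclipsed. Ph at 0° is eclipsed with SH at 0° (14.5); H at 120° is eclipsed with CH2Cl at 120° (6.9); Cl at 240° is eclipsed with H at 240° (5.7). Total 27.1 kJ/mol.
SH at 60° is staggered. Ph at 0° is gauche with SH at 60° (4.5); Cl at 240° is gauche with CH2Cl at 180° (3.4). Total 7.9 kJ/mol.
SH at 120° is eclipsed. Ph at 0° is eclipsed with H at 0° (7.0); H at 120° is eclipsed with SH at 120° (6.7); Cl at 240° is eclipsed with CH2Cl at 240° (9.6). Total 23.3 kJ/mol.
SH at 180° is staggered. Ph at 0° is gauche with CH2Cl at 300° (4.0); Cl at 240° is gauche with SH at 180° (3.4); Cl at 240° is gauche with CH2Cl at 300° (3.4). Total 10.8 kJ/mol.
SH at 240° is eclipsed. Ph at 0° is eclipsed with CH2Cl at 0° (13.5); H at 120° is eclipsed with H at 120° (3.9); Cl at 240° is eclipsed with SH at 240° (11.1). Total 28.5 kJ/mol.
SH at 300° is staggered. Ph at 0° is gauche with SH at 300° (4.5); Ph at 0° is gauche with CH2Cl at 60° (4.0); Cl at 240° is gauche with SH at 300° (3.4). Total 11.9 kJ/mol.
The minimum (7.9 kJ/mol) occurs with SH at 60°.

60°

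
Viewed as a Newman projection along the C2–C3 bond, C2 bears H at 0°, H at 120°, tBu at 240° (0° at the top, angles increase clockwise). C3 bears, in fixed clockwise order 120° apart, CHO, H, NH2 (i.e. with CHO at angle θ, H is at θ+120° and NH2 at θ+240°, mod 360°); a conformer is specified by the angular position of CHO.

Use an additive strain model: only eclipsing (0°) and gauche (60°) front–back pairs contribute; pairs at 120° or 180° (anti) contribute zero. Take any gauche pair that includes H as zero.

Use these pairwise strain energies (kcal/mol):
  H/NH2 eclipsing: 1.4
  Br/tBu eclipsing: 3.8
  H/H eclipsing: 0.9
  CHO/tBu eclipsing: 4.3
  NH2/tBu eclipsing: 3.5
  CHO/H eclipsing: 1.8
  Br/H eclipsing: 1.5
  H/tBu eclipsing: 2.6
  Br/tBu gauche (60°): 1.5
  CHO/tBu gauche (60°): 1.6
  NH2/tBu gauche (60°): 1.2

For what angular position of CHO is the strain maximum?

240°

CHO at 0° (eclipsed): H–CHO eclipsed, H–H eclipsed, tBu–NH2 eclipsed; 1.8 + 0.9 + 3.5 = 6.2 kcal/mol.
CHO at 60° (staggered): tBu–NH2 gauche; 1.2 = 1.2 kcal/mol.
CHO at 120° (eclipsed): H–NH2 eclipsed, H–CHO eclipsed, tBu–H eclipsed; 1.4 + 1.8 + 2.6 = 5.8 kcal/mol.
CHO at 180° (staggered): tBu–CHO gauche; 1.6 = 1.6 kcal/mol.
CHO at 240° (eclipsed): H–H eclipsed, H–NH2 eclipsed, tBu–CHO eclipsed; 0.9 + 1.4 + 4.3 = 6.6 kcal/mol.
CHO at 300° (staggered): tBu–CHO gauche, tBu–NH2 gauche; 1.6 + 1.2 = 2.8 kcal/mol.
The maximum (6.6 kcal/mol) occurs with CHO at 240°.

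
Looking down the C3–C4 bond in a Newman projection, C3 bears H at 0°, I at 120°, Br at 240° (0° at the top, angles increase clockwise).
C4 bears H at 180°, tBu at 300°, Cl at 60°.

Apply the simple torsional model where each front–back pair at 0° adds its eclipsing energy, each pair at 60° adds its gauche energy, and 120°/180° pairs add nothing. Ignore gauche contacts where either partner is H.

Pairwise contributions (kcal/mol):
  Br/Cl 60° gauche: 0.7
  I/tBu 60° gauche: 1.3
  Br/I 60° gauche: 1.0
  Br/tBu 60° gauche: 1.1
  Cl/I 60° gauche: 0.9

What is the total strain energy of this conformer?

2.0 kcal/mol

This conformer (staggered): I–Cl gauche, Br–tBu gauche; 0.9 + 1.1 = 2.0 kcal/mol.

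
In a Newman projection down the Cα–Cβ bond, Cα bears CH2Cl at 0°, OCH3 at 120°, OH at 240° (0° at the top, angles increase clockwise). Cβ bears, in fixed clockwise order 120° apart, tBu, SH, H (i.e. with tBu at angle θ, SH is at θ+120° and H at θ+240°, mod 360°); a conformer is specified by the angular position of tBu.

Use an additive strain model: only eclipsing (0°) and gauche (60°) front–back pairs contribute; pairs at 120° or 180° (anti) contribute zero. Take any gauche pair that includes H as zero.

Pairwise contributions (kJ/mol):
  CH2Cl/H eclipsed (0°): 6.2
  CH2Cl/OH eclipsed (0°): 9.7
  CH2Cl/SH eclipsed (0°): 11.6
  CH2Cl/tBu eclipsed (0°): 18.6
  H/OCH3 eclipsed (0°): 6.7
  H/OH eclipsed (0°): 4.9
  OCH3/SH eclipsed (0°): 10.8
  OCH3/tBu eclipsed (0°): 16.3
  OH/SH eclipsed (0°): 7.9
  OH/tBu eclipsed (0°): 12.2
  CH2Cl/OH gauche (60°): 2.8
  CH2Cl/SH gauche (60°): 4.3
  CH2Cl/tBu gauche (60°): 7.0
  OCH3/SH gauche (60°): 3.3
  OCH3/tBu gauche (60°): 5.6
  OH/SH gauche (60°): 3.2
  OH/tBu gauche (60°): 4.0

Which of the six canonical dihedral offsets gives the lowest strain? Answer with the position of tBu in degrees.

tBu at 0° is eclipsed. CH2Cl at 0° is eclipsed with tBu at 0° (18.6); OCH3 at 120° is eclipsed with SH at 120° (10.8); OH at 240° is eclipsed with H at 240° (4.9). Total 34.3 kJ/mol.
tBu at 60° is staggered. CH2Cl at 0° is gauche with tBu at 60° (7.0); OCH3 at 120° is gauche with tBu at 60° (5.6); OCH3 at 120° is gauche with SH at 180° (3.3); OH at 240° is gauche with SH at 180° (3.2). Total 19.1 kJ/mol.
tBu at 120° is eclipsed. CH2Cl at 0° is eclipsed with H at 0° (6.2); OCH3 at 120° is eclipsed with tBu at 120° (16.3); OH at 240° is eclipsed with SH at 240° (7.9). Total 30.4 kJ/mol.
tBu at 180° is staggered. CH2Cl at 0° is gauche with SH at 300° (4.3); OCH3 at 120° is gauche with tBu at 180° (5.6); OH at 240° is gauche with tBu at 180° (4.0); OH at 240° is gauche with SH at 300° (3.2). Total 17.1 kJ/mol.
tBu at 240° is eclipsed. CH2Cl at 0° is eclipsed with SH at 0° (11.6); OCH3 at 120° is eclipsed with H at 120° (6.7); OH at 240° is eclipsed with tBu at 240° (12.2). Total 30.5 kJ/mol.
tBu at 300° is staggered. CH2Cl at 0° is gauche with tBu at 300° (7.0); CH2Cl at 0° is gauche with SH at 60° (4.3); OCH3 at 120° is gauche with SH at 60° (3.3); OH at 240° is gauche with tBu at 300° (4.0). Total 18.6 kJ/mol.
The minimum (17.1 kJ/mol) occurs with tBu at 180°.

180°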